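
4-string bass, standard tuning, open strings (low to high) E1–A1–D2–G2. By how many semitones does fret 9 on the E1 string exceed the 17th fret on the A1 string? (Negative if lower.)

E1 at fret 9 → C♯2 (MIDI 37); A1 at fret 17 → D3 (MIDI 50).
37 − 50 = -13, so the two pitches are 13 semitones apart.

-13 semitones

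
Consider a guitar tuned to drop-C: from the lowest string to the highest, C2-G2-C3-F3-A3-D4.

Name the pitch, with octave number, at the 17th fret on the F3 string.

A#4

The open F3 string plus 17 semitones: F–F#–G–G#–…–G#–A–A#.
The walk passes from B into C once, so the octave number goes from 3 to 4.
(Equivalently spelled Bb4.)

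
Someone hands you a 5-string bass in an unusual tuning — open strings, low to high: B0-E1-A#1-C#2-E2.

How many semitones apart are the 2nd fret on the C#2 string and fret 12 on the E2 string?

C#2 at fret 2 → D#2 (MIDI 39); E2 at fret 12 → E3 (MIDI 52).
39 − 52 = -13, so the two pitches are 13 semitones apart, with E3 the higher.

13 semitones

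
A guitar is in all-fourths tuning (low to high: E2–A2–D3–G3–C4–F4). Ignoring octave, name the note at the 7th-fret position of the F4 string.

F4 is MIDI 65. Adding 7 gives 72; 72 mod 12 = 0, i.e. C.

C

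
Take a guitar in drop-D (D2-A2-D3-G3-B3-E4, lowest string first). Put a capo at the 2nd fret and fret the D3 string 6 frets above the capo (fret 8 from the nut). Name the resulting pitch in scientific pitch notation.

The capo raises the open D3 by 2 semitones to E3; fretting 6 more gives D3 + 2 + 6 = D3 + 8 semitones = A#3.
(Also written Bb.)

A#3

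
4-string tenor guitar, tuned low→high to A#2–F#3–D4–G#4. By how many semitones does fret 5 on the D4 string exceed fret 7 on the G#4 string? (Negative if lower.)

-8 semitones

D4 at fret 5 → G4 (MIDI 67); G#4 at fret 7 → D#5 (MIDI 75).
67 − 75 = -8, so the two pitches are 8 semitones apart.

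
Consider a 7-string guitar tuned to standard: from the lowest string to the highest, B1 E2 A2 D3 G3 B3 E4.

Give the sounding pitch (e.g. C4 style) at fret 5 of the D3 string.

G3

Each fret is one semitone, so D3 + 5 = G3.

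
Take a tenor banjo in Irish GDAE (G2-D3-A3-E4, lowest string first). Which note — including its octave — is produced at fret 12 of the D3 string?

D4

D3 is MIDI 50. Adding 12 gives 62, which is D4.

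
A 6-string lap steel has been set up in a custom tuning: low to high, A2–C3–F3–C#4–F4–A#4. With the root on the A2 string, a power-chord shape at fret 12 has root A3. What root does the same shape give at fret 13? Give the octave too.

Moving from fret 12 to fret 13 shifts the root by 1 semitone.
A3 up 1 semitone is A#3.

A#3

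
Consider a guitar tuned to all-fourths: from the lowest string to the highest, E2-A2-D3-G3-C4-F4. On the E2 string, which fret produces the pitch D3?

D3 is 10 semitones above the open E2 (E–F–F#–G–…–C–C#–D), so it sits at fret 10.

10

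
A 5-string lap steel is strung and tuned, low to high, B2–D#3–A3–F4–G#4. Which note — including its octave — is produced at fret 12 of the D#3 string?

D#4

Each fret is one semitone, so D#3 + 12 = D#4.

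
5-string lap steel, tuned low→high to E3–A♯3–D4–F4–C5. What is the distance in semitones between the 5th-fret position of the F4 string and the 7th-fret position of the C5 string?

9 semitones

F4 at fret 5 → A♯4 (MIDI 70); C5 at fret 7 → G5 (MIDI 79).
70 − 79 = -9, so the two pitches are 9 semitones apart, with G5 the higher.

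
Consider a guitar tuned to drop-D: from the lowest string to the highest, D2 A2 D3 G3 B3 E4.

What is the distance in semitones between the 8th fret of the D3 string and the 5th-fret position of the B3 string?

D3 at fret 8 → A#3 (MIDI 58); B3 at fret 5 → E4 (MIDI 64).
58 − 64 = -6, so the two pitches are 6 semitones apart, with E4 the higher.

6 semitones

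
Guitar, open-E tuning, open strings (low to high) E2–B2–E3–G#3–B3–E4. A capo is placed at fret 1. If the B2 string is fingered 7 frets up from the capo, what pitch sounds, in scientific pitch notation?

G3

The capo raises the open B2 by 1 semitone to C3; fretting 7 more gives B2 + 1 + 7 = B2 + 8 semitones = G3.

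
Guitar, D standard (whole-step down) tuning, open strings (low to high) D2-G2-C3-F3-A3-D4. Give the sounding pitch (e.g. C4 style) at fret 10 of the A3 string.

G4

The open A3 string plus 10 semitones: A–A#–B–C–…–F–F#–G.
The walk passes from B into C once, so the octave number goes from 3 to 4.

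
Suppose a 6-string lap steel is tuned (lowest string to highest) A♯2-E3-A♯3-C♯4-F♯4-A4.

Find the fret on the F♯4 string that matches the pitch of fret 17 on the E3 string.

E3 at fret 17 is E3 + 17 semitones = A4.
The open F♯4 string is 14 semitones above the open E3, so the same pitch on the F♯4 string lies at fret 17 − 14 = 3.

3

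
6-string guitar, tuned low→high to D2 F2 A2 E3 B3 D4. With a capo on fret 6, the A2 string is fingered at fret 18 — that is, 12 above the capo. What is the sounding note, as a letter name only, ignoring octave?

D♯

The capo raises the open A2 by 6 semitones to D♯3; fretting 12 more gives A2 + 6 + 12 = A2 + 18 semitones, landing on D♯.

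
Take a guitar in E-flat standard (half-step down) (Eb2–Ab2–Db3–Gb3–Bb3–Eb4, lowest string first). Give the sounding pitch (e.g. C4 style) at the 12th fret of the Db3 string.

Db4

Db3 is MIDI 49. Adding 12 gives 61, which is Db4.
(Equivalently spelled C#4.)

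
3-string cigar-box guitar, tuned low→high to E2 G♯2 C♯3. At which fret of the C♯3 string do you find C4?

C4 is 11 semitones above the open C♯3 (C#–D–D#–E–…–A#–B–C), so it sits at fret 11.

11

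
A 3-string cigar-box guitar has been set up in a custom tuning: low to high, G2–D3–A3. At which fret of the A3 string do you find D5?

D5 is 17 semitones above the open A3 (A–A#–B–C–…–C–C#–D), so it sits at fret 17.

17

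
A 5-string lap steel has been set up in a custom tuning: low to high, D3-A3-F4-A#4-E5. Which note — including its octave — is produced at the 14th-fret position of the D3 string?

E4

The open D3 string plus 14 semitones: D–D#–E–F–…–D–D#–E.
The walk passes from B into C once, so the octave number goes from 3 to 4.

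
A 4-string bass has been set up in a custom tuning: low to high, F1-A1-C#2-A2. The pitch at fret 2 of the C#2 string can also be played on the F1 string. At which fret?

10

C#2 at fret 2 is C#2 + 2 semitones = D#2.
The open F1 string is 8 semitones below the open C#2, so the same pitch on the F1 string lies at fret 2 + 8 = 10.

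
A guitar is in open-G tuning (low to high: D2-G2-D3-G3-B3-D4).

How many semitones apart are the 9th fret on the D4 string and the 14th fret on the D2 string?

19 semitones

D4 at fret 9 → B4 (MIDI 71); D2 at fret 14 → E3 (MIDI 52).
71 − 52 = 19, so the two pitches are 19 semitones apart, with B4 the higher.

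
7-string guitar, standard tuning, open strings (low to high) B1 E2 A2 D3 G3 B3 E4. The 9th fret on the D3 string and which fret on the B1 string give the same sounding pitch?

Fret 9 on D3 is MIDI 50 + 9 = 59 (B3). On the B1 string (open MIDI 35), that pitch is 59 − 35 = fret 24.

24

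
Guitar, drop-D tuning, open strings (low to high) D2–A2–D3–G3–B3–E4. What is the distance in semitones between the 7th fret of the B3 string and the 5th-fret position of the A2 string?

16 semitones

B3 at fret 7 → F#4 (MIDI 66); A2 at fret 5 → D3 (MIDI 50).
66 − 50 = 16, so the two pitches are 16 semitones apart, with F#4 the higher.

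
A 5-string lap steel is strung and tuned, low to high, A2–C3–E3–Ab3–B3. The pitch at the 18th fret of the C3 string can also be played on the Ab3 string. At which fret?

Fret 18 on C3 is MIDI 48 + 18 = 66 (Gb4). On the Ab3 string (open MIDI 56), that pitch is 66 − 56 = fret 10.

10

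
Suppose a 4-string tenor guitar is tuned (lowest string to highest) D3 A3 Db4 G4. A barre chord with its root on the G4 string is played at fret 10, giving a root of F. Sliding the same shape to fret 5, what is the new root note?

C

Moving from fret 10 to fret 5 shifts the root by -5 semitones.
F down 5 semitones is C.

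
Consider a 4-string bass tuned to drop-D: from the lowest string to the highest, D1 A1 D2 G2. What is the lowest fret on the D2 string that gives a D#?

From D2, count semitones up the chromatic scale until reaching D#: D–D# — 1 step.

1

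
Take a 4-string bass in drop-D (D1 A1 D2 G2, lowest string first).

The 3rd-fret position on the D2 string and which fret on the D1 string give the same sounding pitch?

15

Fret 3 on D2 is MIDI 38 + 3 = 41 (F2). On the D1 string (open MIDI 26), that pitch is 41 − 26 = fret 15.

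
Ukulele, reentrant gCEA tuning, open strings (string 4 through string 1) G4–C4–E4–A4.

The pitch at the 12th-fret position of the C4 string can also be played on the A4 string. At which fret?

3

Fret 12 on C4 is MIDI 60 + 12 = 72 (C5). On the A4 string (open MIDI 69), that pitch is 72 − 69 = fret 3.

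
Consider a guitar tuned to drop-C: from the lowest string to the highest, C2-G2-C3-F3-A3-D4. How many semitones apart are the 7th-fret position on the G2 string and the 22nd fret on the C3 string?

20 semitones

G2 at fret 7 → D3 (MIDI 50); C3 at fret 22 → A♯4 (MIDI 70).
50 − 70 = -20, so the two pitches are 20 semitones apart, with A♯4 the higher.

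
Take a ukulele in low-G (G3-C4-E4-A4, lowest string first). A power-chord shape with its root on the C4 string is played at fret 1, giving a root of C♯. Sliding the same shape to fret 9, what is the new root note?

Moving from fret 1 to fret 9 shifts the root by 8 semitones.
C♯ up 8 semitones is A.

A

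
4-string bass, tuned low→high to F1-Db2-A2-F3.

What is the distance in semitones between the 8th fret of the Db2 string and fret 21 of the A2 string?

21 semitones

Db2 at fret 8 → A2 (MIDI 45); A2 at fret 21 → Gb4 (MIDI 66).
45 − 66 = -21, so the two pitches are 21 semitones apart, with Gb4 the higher.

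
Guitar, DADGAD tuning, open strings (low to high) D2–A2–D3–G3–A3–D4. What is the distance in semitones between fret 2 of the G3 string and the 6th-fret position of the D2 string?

13 semitones

G3 at fret 2 → A3 (MIDI 57); D2 at fret 6 → G#2 (MIDI 44).
57 − 44 = 13, so the two pitches are 13 semitones apart, with A3 the higher.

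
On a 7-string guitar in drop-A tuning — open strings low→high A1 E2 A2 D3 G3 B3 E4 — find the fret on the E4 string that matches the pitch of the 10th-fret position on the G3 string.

Fret 10 on G3 is MIDI 55 + 10 = 65 (F4). On the E4 string (open MIDI 64), that pitch is 65 − 64 = fret 1.

1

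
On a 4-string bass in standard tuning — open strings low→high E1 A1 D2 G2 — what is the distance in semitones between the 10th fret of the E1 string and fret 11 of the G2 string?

16 semitones

E1 at fret 10 → D2 (MIDI 38); G2 at fret 11 → F#3 (MIDI 54).
38 − 54 = -16, so the two pitches are 16 semitones apart, with F#3 the higher.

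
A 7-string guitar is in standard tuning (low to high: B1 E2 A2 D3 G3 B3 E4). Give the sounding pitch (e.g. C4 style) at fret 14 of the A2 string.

B3

Each fret is one semitone, so A2 + 14 = B3.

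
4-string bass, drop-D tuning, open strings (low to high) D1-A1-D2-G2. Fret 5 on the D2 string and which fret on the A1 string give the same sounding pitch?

10

D2 at fret 5 is D2 + 5 semitones = G2.
The open A1 string is 5 semitones below the open D2, so the same pitch on the A1 string lies at fret 5 + 5 = 10.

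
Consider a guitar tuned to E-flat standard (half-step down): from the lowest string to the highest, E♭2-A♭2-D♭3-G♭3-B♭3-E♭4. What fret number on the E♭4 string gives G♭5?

G♭5 is 15 semitones above the open E♭4 (Eb–E–F–Gb–…–E–F–Gb), so it sits at fret 15.

15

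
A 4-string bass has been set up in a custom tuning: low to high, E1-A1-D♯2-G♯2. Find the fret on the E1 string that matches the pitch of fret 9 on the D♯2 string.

D♯2 at fret 9 is D♯2 + 9 semitones = C3.
The open E1 string is 11 semitones below the open D♯2, so the same pitch on the E1 string lies at fret 9 + 11 = 20.

20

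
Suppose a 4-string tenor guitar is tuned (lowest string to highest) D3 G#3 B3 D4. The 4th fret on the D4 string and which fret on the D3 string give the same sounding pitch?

Fret 4 on D4 is MIDI 62 + 4 = 66 (F#4). On the D3 string (open MIDI 50), that pitch is 66 − 50 = fret 16.

16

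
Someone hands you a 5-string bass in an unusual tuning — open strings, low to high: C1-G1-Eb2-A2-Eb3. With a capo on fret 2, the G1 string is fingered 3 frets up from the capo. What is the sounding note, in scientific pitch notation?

C2

The capo raises the open G1 by 2 semitones to A1; fretting 3 more gives G1 + 2 + 3 = G1 + 5 semitones = C2.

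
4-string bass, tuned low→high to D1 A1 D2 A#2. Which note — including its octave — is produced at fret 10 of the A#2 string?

Each fret is one semitone, so A#2 + 10 = G#3.
(Equivalently spelled Ab3.)

G#3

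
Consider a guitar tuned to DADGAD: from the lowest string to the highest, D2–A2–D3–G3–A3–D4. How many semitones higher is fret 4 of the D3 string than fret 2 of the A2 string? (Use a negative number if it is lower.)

7 semitones

D3 at fret 4 → F#3 (MIDI 54); A2 at fret 2 → B2 (MIDI 47).
54 − 47 = 7, so the two pitches are 7 semitones apart.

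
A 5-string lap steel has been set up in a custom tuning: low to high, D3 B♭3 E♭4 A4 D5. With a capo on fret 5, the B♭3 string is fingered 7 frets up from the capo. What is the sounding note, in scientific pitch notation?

The capo raises the open B♭3 by 5 semitones to E♭4; fretting 7 more gives B♭3 + 5 + 7 = B♭3 + 12 semitones = B♭4.

B♭4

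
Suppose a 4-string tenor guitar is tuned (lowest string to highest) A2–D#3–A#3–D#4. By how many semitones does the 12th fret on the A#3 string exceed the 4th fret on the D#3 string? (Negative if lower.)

15 semitones

A#3 at fret 12 → A#4 (MIDI 70); D#3 at fret 4 → G3 (MIDI 55).
70 − 55 = 15, so the two pitches are 15 semitones apart.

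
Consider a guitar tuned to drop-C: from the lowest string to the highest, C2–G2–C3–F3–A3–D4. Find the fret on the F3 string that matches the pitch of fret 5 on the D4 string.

Fret 5 on D4 is MIDI 62 + 5 = 67 (G4). On the F3 string (open MIDI 53), that pitch is 67 − 53 = fret 14.

14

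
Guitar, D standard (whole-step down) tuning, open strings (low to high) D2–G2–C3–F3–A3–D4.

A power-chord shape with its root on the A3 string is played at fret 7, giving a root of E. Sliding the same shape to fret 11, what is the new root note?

G#

Moving from fret 7 to fret 11 shifts the root by 4 semitones.
E up 4 semitones is G#.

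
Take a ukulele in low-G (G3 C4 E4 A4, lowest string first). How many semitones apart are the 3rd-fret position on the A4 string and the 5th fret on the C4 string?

7 semitones

A4 at fret 3 → C5 (MIDI 72); C4 at fret 5 → F4 (MIDI 65).
72 − 65 = 7, so the two pitches are 7 semitones apart, with C5 the higher.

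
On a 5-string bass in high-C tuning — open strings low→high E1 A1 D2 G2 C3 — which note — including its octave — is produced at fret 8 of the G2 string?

D#3

Each fret is one semitone, so G2 + 8 = D#3.
(Equivalently spelled Eb3.)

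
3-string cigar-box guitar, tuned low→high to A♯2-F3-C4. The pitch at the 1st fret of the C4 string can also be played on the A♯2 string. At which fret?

C4 at fret 1 is C4 + 1 semitone = C♯4.
The open A♯2 string is 14 semitones below the open C4, so the same pitch on the A♯2 string lies at fret 1 + 14 = 15.

15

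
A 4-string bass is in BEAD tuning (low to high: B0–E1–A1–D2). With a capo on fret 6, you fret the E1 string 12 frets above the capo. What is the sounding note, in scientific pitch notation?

A♯2

The capo raises the open E1 by 6 semitones to A♯1; fretting 12 more gives E1 + 6 + 12 = E1 + 18 semitones = A♯2.
(Also written B♭.)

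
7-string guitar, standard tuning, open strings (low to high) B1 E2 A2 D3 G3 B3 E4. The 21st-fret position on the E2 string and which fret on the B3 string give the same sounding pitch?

Fret 21 on E2 is MIDI 40 + 21 = 61 (C♯4). On the B3 string (open MIDI 59), that pitch is 61 − 59 = fret 2.

2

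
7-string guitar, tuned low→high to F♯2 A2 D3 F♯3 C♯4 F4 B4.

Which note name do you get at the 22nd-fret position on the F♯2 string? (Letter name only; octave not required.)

E

The open F♯2 string plus 22 semitones: F#–G–G#–A–…–D–D#–E.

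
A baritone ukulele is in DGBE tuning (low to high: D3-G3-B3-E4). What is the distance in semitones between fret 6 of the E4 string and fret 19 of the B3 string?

E4 at fret 6 → A#4 (MIDI 70); B3 at fret 19 → F#5 (MIDI 78).
70 − 78 = -8, so the two pitches are 8 semitones apart, with F#5 the higher.

8 semitones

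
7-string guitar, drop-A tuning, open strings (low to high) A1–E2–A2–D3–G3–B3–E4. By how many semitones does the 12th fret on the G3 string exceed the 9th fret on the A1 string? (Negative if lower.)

25 semitones

G3 at fret 12 → G4 (MIDI 67); A1 at fret 9 → F#2 (MIDI 42).
67 − 42 = 25, so the two pitches are 25 semitones apart.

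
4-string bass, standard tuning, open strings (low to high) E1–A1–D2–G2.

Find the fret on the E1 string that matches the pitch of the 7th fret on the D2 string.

17

D2 at fret 7 is D2 + 7 semitones = A2.
The open E1 string is 10 semitones below the open D2, so the same pitch on the E1 string lies at fret 7 + 10 = 17.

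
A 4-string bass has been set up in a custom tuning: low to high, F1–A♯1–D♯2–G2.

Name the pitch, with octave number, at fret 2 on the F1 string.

G1

F1 is MIDI 29. Adding 2 gives 31, which is G1.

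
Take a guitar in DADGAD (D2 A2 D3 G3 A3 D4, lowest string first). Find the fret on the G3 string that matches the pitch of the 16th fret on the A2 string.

6

A2 at fret 16 is A2 + 16 semitones = C#4.
The open G3 string is 10 semitones above the open A2, so the same pitch on the G3 string lies at fret 16 − 10 = 6.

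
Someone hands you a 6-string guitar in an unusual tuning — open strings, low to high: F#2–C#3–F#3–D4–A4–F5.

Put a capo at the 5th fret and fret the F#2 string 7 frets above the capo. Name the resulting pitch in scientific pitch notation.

The capo raises the open F#2 by 5 semitones to B2; fretting 7 more gives F#2 + 5 + 7 = F#2 + 12 semitones = F#3.

F#3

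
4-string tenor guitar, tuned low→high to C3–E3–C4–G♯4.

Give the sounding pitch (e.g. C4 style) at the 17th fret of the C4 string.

Each fret is one semitone, so C4 + 17 = F5.

F5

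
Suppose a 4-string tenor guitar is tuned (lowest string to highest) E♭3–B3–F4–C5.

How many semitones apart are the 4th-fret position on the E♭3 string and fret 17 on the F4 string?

E♭3 at fret 4 → G3 (MIDI 55); F4 at fret 17 → B♭5 (MIDI 82).
55 − 82 = -27, so the two pitches are 27 semitones apart, with B♭5 the higher.

27 semitones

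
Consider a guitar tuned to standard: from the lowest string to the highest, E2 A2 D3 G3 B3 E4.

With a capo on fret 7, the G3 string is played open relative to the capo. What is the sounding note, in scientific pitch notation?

The capo raises the open G3 by 7 semitones to D4; fretting 0 more gives G3 + 7 + 0 = G3 + 7 semitones = D4.

D4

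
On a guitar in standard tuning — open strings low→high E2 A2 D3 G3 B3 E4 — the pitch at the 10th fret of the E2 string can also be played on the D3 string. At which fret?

0

E2 at fret 10 is E2 + 10 semitones = D3.
The open D3 string is 10 semitones above the open E2, so the same pitch on the D3 string lies at fret 10 − 10 = 0.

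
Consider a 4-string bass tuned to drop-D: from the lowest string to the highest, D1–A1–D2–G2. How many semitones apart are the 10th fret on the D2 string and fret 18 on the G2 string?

D2 at fret 10 → C3 (MIDI 48); G2 at fret 18 → C#4 (MIDI 61).
48 − 61 = -13, so the two pitches are 13 semitones apart, with C#4 the higher.

13 semitones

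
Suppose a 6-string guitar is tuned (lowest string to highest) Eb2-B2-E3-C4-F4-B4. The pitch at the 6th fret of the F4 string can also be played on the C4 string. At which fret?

11

Fret 6 on F4 is MIDI 65 + 6 = 71 (B4). On the C4 string (open MIDI 60), that pitch is 71 − 60 = fret 11.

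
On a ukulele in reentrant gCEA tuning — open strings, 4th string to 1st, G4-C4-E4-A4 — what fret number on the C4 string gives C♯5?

13

C♯5 is 13 semitones above the open C4 (C–C#–D–D#–…–B–C–C#), so it sits at fret 13.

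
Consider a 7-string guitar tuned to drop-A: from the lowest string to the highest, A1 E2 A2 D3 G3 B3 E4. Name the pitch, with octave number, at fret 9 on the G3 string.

Each fret is one semitone, so G3 + 9 = E4.

E4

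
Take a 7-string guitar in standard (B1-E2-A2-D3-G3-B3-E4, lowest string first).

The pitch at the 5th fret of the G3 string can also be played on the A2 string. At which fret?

15

G3 at fret 5 is G3 + 5 semitones = C4.
The open A2 string is 10 semitones below the open G3, so the same pitch on the A2 string lies at fret 5 + 10 = 15.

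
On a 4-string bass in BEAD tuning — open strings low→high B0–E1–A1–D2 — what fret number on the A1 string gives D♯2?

6

D♯2 is 6 semitones above the open A1 (A–A#–B–C–C#–D–D#), so it sits at fret 6.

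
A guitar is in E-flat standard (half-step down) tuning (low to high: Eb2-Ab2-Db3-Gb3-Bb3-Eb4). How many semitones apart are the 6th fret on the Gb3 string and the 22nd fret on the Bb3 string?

Gb3 at fret 6 → C4 (MIDI 60); Bb3 at fret 22 → Ab5 (MIDI 80).
60 − 80 = -20, so the two pitches are 20 semitones apart, with Ab5 the higher.

20 semitones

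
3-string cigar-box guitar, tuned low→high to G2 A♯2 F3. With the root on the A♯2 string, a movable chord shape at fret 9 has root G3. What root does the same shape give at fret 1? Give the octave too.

B2

Moving from fret 9 to fret 1 shifts the root by -8 semitones.
G3 down 8 semitones is B2.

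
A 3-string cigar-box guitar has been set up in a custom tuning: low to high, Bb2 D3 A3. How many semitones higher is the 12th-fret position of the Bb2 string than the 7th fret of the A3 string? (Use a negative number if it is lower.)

-6 semitones

Bb2 at fret 12 → Bb3 (MIDI 58); A3 at fret 7 → E4 (MIDI 64).
58 − 64 = -6, so the two pitches are 6 semitones apart.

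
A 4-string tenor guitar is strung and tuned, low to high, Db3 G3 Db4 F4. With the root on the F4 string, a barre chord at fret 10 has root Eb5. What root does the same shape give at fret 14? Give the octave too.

Moving from fret 10 to fret 14 shifts the root by 4 semitones.
Eb5 up 4 semitones is G5.

G5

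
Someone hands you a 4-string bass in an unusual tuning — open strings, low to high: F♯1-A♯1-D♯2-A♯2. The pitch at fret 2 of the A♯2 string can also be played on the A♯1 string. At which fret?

14

A♯2 at fret 2 is A♯2 + 2 semitones = C3.
The open A♯1 string is 12 semitones below the open A♯2, so the same pitch on the A♯1 string lies at fret 2 + 12 = 14.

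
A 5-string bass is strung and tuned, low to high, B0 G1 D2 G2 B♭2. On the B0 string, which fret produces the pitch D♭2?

14

D♭2 is 14 semitones above the open B0 (B–C–Db–D–…–B–C–Db), so it sits at fret 14.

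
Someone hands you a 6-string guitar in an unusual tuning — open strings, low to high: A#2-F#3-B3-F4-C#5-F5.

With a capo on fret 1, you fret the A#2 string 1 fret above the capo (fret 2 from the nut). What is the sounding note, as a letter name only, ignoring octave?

C

The capo raises the open A#2 by 1 semitone to B2; fretting 1 more gives A#2 + 1 + 1 = A#2 + 2 semitones, landing on C.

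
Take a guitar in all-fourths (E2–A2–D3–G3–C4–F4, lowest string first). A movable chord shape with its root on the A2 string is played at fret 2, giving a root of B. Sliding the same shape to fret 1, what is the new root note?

A#

Moving from fret 2 to fret 1 shifts the root by -1 semitone.
B down 1 semitone is A#.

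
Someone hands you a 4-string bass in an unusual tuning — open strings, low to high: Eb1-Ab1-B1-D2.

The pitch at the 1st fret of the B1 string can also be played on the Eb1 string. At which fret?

Fret 1 on B1 is MIDI 35 + 1 = 36 (C2). On the Eb1 string (open MIDI 27), that pitch is 36 − 27 = fret 9.

9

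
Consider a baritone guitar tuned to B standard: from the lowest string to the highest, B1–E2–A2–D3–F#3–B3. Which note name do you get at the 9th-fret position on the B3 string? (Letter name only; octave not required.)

G#

B3 is MIDI 59. Adding 9 gives 68; 68 mod 12 = 8, i.e. G#.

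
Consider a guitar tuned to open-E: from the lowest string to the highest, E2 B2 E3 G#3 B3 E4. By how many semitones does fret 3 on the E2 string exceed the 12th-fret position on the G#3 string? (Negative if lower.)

E2 at fret 3 → G2 (MIDI 43); G#3 at fret 12 → G#4 (MIDI 68).
43 − 68 = -25, so the two pitches are 25 semitones apart.

-25 semitones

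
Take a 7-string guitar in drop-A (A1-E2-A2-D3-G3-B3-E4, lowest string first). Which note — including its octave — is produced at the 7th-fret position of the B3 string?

Each fret is one semitone, so B3 + 7 = F#4.
(Equivalently spelled Gb4.)

F#4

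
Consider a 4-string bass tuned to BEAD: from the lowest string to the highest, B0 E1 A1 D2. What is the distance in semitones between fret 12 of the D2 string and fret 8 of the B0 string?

19 semitones

D2 at fret 12 → D3 (MIDI 50); B0 at fret 8 → G1 (MIDI 31).
50 − 31 = 19, so the two pitches are 19 semitones apart, with D3 the higher.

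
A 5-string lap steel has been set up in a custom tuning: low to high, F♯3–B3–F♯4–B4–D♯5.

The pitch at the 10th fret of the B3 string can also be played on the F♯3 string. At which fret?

15

B3 at fret 10 is B3 + 10 semitones = A4.
The open F♯3 string is 5 semitones below the open B3, so the same pitch on the F♯3 string lies at fret 10 + 5 = 15.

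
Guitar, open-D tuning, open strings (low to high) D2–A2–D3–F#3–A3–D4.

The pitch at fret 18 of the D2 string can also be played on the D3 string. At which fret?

6

Fret 18 on D2 is MIDI 38 + 18 = 56 (G#3). On the D3 string (open MIDI 50), that pitch is 56 − 50 = fret 6.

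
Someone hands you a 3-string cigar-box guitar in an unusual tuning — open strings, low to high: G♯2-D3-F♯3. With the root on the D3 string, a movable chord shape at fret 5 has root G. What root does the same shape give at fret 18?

G♯

Moving from fret 5 to fret 18 shifts the root by 13 semitones.
G up 13 semitones is G♯.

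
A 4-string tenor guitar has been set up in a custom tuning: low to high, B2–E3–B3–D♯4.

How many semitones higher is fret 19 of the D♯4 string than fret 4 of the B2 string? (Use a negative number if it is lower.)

D♯4 at fret 19 → A♯5 (MIDI 82); B2 at fret 4 → D♯3 (MIDI 51).
82 − 51 = 31, so the two pitches are 31 semitones apart.

31 semitones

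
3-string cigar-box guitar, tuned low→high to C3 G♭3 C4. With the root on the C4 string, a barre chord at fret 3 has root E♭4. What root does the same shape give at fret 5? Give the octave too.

Moving from fret 3 to fret 5 shifts the root by 2 semitones.
E♭4 up 2 semitones is F4.

F4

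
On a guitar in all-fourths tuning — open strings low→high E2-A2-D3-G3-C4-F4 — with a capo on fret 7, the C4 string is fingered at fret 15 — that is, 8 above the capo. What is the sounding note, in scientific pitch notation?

D♯5

The capo raises the open C4 by 7 semitones to G4; fretting 8 more gives C4 + 7 + 8 = C4 + 15 semitones = D♯5.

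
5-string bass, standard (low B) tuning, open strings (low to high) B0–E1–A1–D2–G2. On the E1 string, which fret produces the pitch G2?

15

G2 is 15 semitones above the open E1 (E–F–F#–G–…–F–F#–G), so it sits at fret 15.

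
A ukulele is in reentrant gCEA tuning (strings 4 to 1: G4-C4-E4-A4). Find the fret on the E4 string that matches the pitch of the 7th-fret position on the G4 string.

Fret 7 on G4 is MIDI 67 + 7 = 74 (D5). On the E4 string (open MIDI 64), that pitch is 74 − 64 = fret 10.

10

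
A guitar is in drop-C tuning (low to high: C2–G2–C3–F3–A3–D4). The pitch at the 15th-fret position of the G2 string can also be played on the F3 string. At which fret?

5

G2 at fret 15 is G2 + 15 semitones = A#3.
The open F3 string is 10 semitones above the open G2, so the same pitch on the F3 string lies at fret 15 − 10 = 5.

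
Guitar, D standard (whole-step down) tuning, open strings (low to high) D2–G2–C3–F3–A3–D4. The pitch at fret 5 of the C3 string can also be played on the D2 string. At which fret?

15

Fret 5 on C3 is MIDI 48 + 5 = 53 (F3). On the D2 string (open MIDI 38), that pitch is 53 − 38 = fret 15.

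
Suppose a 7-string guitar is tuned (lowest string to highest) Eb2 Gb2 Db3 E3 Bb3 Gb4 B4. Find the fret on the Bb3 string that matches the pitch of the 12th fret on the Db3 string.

Db3 at fret 12 is Db3 + 12 semitones = Db4.
The open Bb3 string is 9 semitones above the open Db3, so the same pitch on the Bb3 string lies at fret 12 − 9 = 3.

3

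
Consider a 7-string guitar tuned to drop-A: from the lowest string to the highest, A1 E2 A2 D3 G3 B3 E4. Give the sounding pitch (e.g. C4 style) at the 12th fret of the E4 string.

E5

The open E4 string plus 12 semitones: E–F–F#–G–…–D–D#–E.
The walk passes from B into C once, so the octave number goes from 4 to 5.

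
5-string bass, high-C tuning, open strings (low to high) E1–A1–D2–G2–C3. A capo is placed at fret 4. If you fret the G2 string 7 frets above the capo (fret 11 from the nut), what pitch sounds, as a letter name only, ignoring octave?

The capo raises the open G2 by 4 semitones to B2; fretting 7 more gives G2 + 4 + 7 = G2 + 11 semitones, landing on F#.

F#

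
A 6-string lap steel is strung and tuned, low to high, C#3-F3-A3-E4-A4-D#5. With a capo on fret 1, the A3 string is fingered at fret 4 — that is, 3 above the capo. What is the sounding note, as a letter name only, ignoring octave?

C#

The capo raises the open A3 by 1 semitone to A#3; fretting 3 more gives A3 + 1 + 3 = A3 + 4 semitones, landing on C#.
(Also written Db.)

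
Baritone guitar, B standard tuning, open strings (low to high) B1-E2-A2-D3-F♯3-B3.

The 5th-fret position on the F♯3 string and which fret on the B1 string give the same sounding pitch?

F♯3 at fret 5 is F♯3 + 5 semitones = B3.
The open B1 string is 19 semitones below the open F♯3, so the same pitch on the B1 string lies at fret 5 + 19 = 24.

24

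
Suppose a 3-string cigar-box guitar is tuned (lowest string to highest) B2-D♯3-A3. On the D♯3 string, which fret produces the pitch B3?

B3 is 8 semitones above the open D♯3 (D#–E–F–F#–G–G#–A–A#–B), so it sits at fret 8.

8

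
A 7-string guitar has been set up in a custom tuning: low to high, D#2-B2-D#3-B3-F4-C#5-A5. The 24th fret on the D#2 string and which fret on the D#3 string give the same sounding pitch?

12

D#2 at fret 24 is D#2 + 24 semitones = D#4.
The open D#3 string is 12 semitones above the open D#2, so the same pitch on the D#3 string lies at fret 24 − 12 = 12.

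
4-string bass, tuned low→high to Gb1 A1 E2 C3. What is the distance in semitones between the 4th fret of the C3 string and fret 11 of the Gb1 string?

C3 at fret 4 → E3 (MIDI 52); Gb1 at fret 11 → F2 (MIDI 41).
52 − 41 = 11, so the two pitches are 11 semitones apart, with E3 the higher.

11 semitones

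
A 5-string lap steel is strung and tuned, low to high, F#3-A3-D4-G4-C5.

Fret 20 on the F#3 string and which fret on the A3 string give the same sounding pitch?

17

Fret 20 on F#3 is MIDI 54 + 20 = 74 (D5). On the A3 string (open MIDI 57), that pitch is 74 − 57 = fret 17.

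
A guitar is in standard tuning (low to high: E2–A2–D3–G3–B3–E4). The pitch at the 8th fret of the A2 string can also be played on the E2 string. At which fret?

Fret 8 on A2 is MIDI 45 + 8 = 53 (F3). On the E2 string (open MIDI 40), that pitch is 53 − 40 = fret 13.

13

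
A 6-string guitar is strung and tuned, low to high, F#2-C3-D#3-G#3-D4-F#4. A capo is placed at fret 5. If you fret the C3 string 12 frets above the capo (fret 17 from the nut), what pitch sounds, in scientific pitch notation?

The capo raises the open C3 by 5 semitones to F3; fretting 12 more gives C3 + 5 + 12 = C3 + 17 semitones = F4.

F4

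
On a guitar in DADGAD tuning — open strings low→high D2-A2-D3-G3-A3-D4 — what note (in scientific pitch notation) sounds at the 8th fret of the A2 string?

F3

Each fret is one semitone, so A2 + 8 = F3.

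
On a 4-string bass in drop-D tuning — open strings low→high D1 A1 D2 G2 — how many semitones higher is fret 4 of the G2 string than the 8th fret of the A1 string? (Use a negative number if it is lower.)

6 semitones

G2 at fret 4 → B2 (MIDI 47); A1 at fret 8 → F2 (MIDI 41).
47 − 41 = 6, so the two pitches are 6 semitones apart.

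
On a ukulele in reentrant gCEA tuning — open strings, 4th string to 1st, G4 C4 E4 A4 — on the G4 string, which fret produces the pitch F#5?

11

F#5 is 11 semitones above the open G4 (G–G#–A–A#–…–E–F–F#), so it sits at fret 11.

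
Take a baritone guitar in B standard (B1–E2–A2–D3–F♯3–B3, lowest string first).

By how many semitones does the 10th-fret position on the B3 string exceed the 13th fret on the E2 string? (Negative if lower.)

B3 at fret 10 → A4 (MIDI 69); E2 at fret 13 → F3 (MIDI 53).
69 − 53 = 16, so the two pitches are 16 semitones apart.

16 semitones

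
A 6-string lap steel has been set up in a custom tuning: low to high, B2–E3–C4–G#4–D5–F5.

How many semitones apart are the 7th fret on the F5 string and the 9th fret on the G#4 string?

F5 at fret 7 → C6 (MIDI 84); G#4 at fret 9 → F5 (MIDI 77).
84 − 77 = 7, so the two pitches are 7 semitones apart, with C6 the higher.

7 semitones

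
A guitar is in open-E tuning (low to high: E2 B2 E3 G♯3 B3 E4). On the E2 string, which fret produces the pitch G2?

3

G2 is 3 semitones above the open E2 (E–F–F#–G), so it sits at fret 3.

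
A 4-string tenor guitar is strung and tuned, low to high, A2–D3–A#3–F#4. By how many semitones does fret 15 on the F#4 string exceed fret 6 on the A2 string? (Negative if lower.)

30 semitones

F#4 at fret 15 → A5 (MIDI 81); A2 at fret 6 → D#3 (MIDI 51).
81 − 51 = 30, so the two pitches are 30 semitones apart.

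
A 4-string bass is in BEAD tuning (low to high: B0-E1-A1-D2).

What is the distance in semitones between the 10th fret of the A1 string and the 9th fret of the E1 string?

A1 at fret 10 → G2 (MIDI 43); E1 at fret 9 → C#2 (MIDI 37).
43 − 37 = 6, so the two pitches are 6 semitones apart, with G2 the higher.

6 semitones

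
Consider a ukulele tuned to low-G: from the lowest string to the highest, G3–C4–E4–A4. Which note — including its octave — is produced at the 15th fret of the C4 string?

D#5

Each fret is one semitone, so C4 + 15 = D#5.
(Equivalently spelled Eb5.)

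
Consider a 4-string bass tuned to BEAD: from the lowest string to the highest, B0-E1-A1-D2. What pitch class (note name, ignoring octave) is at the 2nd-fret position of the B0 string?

B0 is MIDI 23. Adding 2 gives 25; 25 mod 12 = 1, i.e. C#.
(Equivalently spelled Db.)

C#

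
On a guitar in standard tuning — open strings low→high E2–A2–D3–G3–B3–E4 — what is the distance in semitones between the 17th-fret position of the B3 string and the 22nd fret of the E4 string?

10 semitones

B3 at fret 17 → E5 (MIDI 76); E4 at fret 22 → D6 (MIDI 86).
76 − 86 = -10, so the two pitches are 10 semitones apart, with D6 the higher.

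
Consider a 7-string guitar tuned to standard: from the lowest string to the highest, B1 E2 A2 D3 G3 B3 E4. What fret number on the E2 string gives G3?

G3 is 15 semitones above the open E2 (E–F–F#–G–…–F–F#–G), so it sits at fret 15.

15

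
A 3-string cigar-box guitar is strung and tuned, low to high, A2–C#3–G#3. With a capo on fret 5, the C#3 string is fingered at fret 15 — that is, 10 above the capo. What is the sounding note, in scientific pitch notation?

The capo raises the open C#3 by 5 semitones to F#3; fretting 10 more gives C#3 + 5 + 10 = C#3 + 15 semitones = E4.

E4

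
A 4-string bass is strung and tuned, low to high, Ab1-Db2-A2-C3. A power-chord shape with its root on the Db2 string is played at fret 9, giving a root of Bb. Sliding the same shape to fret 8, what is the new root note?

A

Moving from fret 9 to fret 8 shifts the root by -1 semitone.
Bb down 1 semitone is A.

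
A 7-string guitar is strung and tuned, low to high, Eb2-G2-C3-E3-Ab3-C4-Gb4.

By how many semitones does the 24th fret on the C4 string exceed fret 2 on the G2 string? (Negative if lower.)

C4 at fret 24 → C6 (MIDI 84); G2 at fret 2 → A2 (MIDI 45).
84 − 45 = 39, so the two pitches are 39 semitones apart.

39 semitones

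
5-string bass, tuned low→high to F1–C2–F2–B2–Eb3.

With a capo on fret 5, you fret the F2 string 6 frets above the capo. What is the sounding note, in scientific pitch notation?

E3

The capo raises the open F2 by 5 semitones to Bb2; fretting 6 more gives F2 + 5 + 6 = F2 + 11 semitones = E3.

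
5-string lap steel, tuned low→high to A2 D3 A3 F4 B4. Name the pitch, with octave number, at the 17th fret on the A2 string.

The open A2 string plus 17 semitones: A–A#–B–C–…–C–C#–D.
The walk passes from B into C 2 times, so the octave number goes from 2 to 4.

D4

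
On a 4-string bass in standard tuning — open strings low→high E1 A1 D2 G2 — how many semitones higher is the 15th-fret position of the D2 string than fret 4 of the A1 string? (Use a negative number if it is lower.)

16 semitones

D2 at fret 15 → F3 (MIDI 53); A1 at fret 4 → C#2 (MIDI 37).
53 − 37 = 16, so the two pitches are 16 semitones apart.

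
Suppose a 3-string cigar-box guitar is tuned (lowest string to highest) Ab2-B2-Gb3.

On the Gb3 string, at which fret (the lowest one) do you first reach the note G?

From Gb3, count semitones up the chromatic scale until reaching G: Gb–G — 1 step.

1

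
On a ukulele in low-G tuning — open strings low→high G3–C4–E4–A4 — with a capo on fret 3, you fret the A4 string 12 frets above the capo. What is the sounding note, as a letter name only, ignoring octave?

The capo raises the open A4 by 3 semitones to C5; fretting 12 more gives A4 + 3 + 12 = A4 + 15 semitones, landing on C.

C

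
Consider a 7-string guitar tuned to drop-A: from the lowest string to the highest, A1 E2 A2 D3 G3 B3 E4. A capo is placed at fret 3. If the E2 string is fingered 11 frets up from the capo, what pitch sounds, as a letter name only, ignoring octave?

F#

The capo raises the open E2 by 3 semitones to G2; fretting 11 more gives E2 + 3 + 11 = E2 + 14 semitones, landing on F#.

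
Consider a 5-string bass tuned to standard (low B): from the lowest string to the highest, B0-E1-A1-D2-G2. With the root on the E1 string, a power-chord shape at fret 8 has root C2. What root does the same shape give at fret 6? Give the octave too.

Moving from fret 8 to fret 6 shifts the root by -2 semitones.
C2 down 2 semitones is A#1.

A#1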